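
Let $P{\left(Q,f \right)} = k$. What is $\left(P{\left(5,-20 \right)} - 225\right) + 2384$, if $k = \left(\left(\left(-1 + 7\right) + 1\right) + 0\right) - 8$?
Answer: $2158$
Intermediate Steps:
$k = -1$ ($k = \left(\left(6 + 1\right) + 0\right) - 8 = \left(7 + 0\right) - 8 = 7 - 8 = -1$)
$P{\left(Q,f \right)} = -1$
$\left(P{\left(5,-20 \right)} - 225\right) + 2384 = \left(-1 - 225\right) + 2384 = -226 + 2384 = 2158$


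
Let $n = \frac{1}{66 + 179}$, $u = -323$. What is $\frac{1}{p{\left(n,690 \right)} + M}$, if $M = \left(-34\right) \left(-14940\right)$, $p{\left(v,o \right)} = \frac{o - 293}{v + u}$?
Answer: $\frac{79134}{40196809375} \approx 1.9687 \cdot 10^{-6}$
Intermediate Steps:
$n = \frac{1}{245} \approx 0.0040816$
$p{\left(v,o \right)} = \frac{-293 + o}{-323 + v}$ ($p{\left(v,o \right)} = \frac{o - 293}{v - 323} = \frac{-293 + o}{-323 + v}$)
$M = 507960$
$\frac{1}{p{\left(n,690 \right)} + M} = \frac{1}{\frac{-293 + 690}{-323 + \frac{1}{245}} + 507960} = \frac{1}{\frac{1}{- \frac{79134}{245}} \cdot 397 + 507960} = \frac{1}{\left(- \frac{245}{79134}\right) 397 + 507960} = \frac{1}{- \frac{97265}{79134} + 507960} = \frac{1}{\frac{40196809375}{79134}} = \frac{79134}{40196809375}$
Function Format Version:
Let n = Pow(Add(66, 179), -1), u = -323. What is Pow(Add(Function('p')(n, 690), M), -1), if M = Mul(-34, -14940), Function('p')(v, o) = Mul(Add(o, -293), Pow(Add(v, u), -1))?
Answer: Rational(79134, 40196809375) ≈ 1.9687e-6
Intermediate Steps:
n = Rational(1, 245) (n = Pow(245, -1) = Rational(1, 245) ≈ 0.0040816)
Function('p')(v, o) = Mul(Pow(Add(-323, v), -1), Add(-293, o)) (Function('p')(v, o) = Mul(Add(o, -293), Pow(Add(v, -323), -1)) = Mul(Add(-293, o), Pow(Add(-323, v), -1)) = Mul(Pow(Add(-323, v), -1), Add(-293, o)))
M = 507960
Pow(Add(Function('p')(n, 690), M), -1) = Pow(Add(Mul(Pow(Add(-323, Rational(1, 245)), -1), Add(-293, 690)), 507960), -1) = Pow(Add(Mul(Pow(Rational(-79134, 245), -1), 397), 507960), -1) = Pow(Add(Mul(Rational(-245, 79134), 397), 507960), -1) = Pow(Add(Rational(-97265, 79134), 507960), -1) = Pow(Rational(40196809375, 79134), -1) = Rational(79134, 40196809375)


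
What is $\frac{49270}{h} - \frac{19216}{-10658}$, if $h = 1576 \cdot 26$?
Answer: $\frac{25240663}{8398504} \approx 3.0054$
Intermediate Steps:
$h = 40976$
$\frac{49270}{h} - \frac{19216}{-10658} = \frac{49270}{40976} - \frac{19216}{-10658} = 49270 \cdot \frac{1}{40976} - - \frac{9608}{5329} = \frac{1895}{1576} + \frac{9608}{5329} = \frac{25240663}{8398504}$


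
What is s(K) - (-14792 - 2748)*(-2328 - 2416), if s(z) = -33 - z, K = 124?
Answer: -83209917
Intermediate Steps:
s(K) - (-14792 - 2748)*(-2328 - 2416) = (-33 - 1*124) - (-14792 - 2748)*(-2328 - 2416) = (-33 - 124) - (-17540)*(-4744) = -157 - 1*83209760 = -157 - 83209760 = -83209917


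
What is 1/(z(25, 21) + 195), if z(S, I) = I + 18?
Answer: 1/234 ≈ 0.0042735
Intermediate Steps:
z(S, I) = 18 + I
1/(z(25, 21) + 195) = 1/((18 + 21) + 195) = 1/(39 + 195) = 1/234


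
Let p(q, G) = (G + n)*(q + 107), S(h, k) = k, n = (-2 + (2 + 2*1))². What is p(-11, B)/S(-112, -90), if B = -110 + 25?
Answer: 432/5 ≈ 86.400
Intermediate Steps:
B = -85
n = 4 (n = (-2 + (2 + 2))² = (-2 + 4)² = 2² = 4)
p(q, G) = (4 + G)*(107 + q) (p(q, G) = (G + 4)*(q + 107) = (4 + G)*(107 + q))
p(-11, B)/S(-112, -90) = (428 + 4*(-11) + 107*(-85) - 85*(-11))/(-90) = (428 - 44 - 9095 + 935)*(-1/90) = -7776*(-1/90) = 432/5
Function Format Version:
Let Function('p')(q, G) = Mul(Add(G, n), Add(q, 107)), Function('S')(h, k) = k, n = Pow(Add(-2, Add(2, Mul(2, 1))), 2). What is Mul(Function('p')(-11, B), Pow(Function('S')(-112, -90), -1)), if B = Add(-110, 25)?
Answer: Rational(432, 5) ≈ 86.400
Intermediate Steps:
B = -85
n = 4 (n = Pow(Add(-2, Add(2, 2)), 2) = Pow(Add(-2, 4), 2) = Pow(2, 2) = 4)
Function('p')(q, G) = Mul(Add(4, G), Add(107, q)) (Function('p')(q, G) = Mul(Add(G, 4), Add(q, 107)) = Mul(Add(4, G), Add(107, q)))
Mul(Function('p')(-11, B), Pow(Function('S')(-112, -90), -1)) = Mul(Add(428, Mul(4, -11), Mul(107, -85), Mul(-85, -11)), Pow(-90, -1)) = Mul(Add(428, -44, -9095, 935), Rational(-1, 90)) = Mul(-7776, Rational(-1, 90)) = Rational(432, 5)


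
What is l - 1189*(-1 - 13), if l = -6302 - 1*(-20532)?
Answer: 30876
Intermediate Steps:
l = 14230 (l = -6302 + 20532 = 14230)
l - 1189*(-1 - 13) = 14230 - 1189*(-1 - 13) = 14230 - 1189*(-14) = 14230 - 1*(-16646) = 14230 + 16646 = 30876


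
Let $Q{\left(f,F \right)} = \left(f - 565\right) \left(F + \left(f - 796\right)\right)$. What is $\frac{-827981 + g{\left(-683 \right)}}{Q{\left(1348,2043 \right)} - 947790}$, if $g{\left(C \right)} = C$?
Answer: $- \frac{828664}{1084095} \approx -0.76438$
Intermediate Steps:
$Q{\left(f,F \right)} = \left(-565 + f\right) \left(-796 + F + f\right)$ ($Q{\left(f,F \right)} = \left(-565 + f\right) \left(F + \left(f - 796\right)\right) = \left(-565 + f\right) \left(F + \left(-796 + f\right)\right) = \left(-565 + f\right) \left(-796 + F + f\right)$)
$\frac{-827981 + g{\left(-683 \right)}}{Q{\left(1348,2043 \right)} - 947790} = \frac{-827981 - 683}{\left(449740 + 1348^{2} - 1834628 - 1154295 + 2043 \cdot 1348\right) - 947790} = - \frac{828664}{\left(449740 + 1817104 - 1834628 - 1154295 + 2753964\right) - 947790} = - \frac{828664}{2031885 - 947790} = - \frac{828664}{1084095}$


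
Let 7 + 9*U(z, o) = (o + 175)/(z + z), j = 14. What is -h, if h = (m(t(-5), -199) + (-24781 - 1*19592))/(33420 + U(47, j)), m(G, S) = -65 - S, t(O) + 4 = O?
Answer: 37426194/28272851 ≈ 1.3237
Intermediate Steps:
t(O) = -4 + O
U(z, o) = -7/9 + (175 + o)/(18*z) (U(z, o) = -7/9 + ((o + 175)/(z + z))/9 = -7/9 + ((175 + o)/((2*z)))/9 = -7/9 + ((175 + o)*(1/(2*z)))/9 = -7/9 + ((175 + o)/(2*z))/9 = -7/9 + (175 + o)/(18*z))
h = -37426194/28272851 (h = ((-65 - 1*(-199)) + (-24781 - 1*19592))/(33420 + (1/18)*(175 + 14 - 14*47)/47) = ((-65 + 199) + (-24781 - 19592))/(33420 + (1/18)*(1/47)*(175 + 14 - 658)) = (134 - 44373)/(33420 + (1/18)*(1/47)*(-469)) = -44239/(33420 - 469/846) = -44239/28272851/846 = -44239*846/28272851 = -37426194/28272851 ≈ -1.3237)
-h = -1*(-37426194/28272851) = 37426194/28272851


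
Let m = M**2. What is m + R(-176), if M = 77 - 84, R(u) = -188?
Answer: -139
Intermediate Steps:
M = -7
m = 49 (m = (-7)**2 = 49)
m + R(-176) = 49 - 188 = -139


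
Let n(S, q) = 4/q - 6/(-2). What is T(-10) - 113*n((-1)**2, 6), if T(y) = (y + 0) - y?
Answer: -1243/3 ≈ -414.33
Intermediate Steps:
T(y) = 0 (T(y) = y - y = 0)
n(S, q) = 3 + 4/q (n(S, q) = 4/q - 6*(-1/2) = 4/q + 3 = 3 + 4/q)
T(-10) - 113*n((-1)**2, 6) = 0 - 113*(3 + 4/6) = 0 - 113*(3 + 4*(1/6)) = 0 - 113*(3 + 2/3) = 0 - 113*11/3 = 0 - 1243/3 = -1243/3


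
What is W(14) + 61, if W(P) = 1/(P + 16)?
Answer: 1831/30 ≈ 61.033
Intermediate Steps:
W(P) = 1/(16 + P)
W(14) + 61 = 1/(16 + 14) + 61 = 1/30 + 61 = 1831/30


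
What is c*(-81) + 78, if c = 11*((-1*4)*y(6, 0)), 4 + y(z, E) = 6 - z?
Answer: -14178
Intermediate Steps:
y(z, E) = 2 - z (y(z, E) = -4 + (6 - z) = 2 - z)
c = 176 (c = 11*((-1*4)*(2 - 1*6)) = 11*(-4*(2 - 6)) = 11*(-4*(-4)) = 11*16 = 176)
c*(-81) + 78 = 176*(-81) + 78 = -14256 + 78 = -14178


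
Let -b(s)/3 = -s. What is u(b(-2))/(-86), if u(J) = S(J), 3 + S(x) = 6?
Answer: -3/86 ≈ -0.034884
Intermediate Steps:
S(x) = 3 (S(x) = -3 + 6 = 3)
b(s) = 3*s (b(s) = -(-3)*s = 3*s)
u(J) = 3
u(b(-2))/(-86) = 3/(-86) = 3*(-1/86) = -3/86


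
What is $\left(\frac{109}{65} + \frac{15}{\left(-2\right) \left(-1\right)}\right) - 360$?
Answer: $- \frac{45607}{130} \approx -350.82$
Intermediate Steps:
$\left(\frac{109}{65} + \frac{15}{\left(-2\right) \left(-1\right)}\right) - 360 = \left(109 \cdot \frac{1}{65} + \frac{15}{2}\right) - 360 = \left(\frac{109}{65} + 15 \cdot \frac{1}{2}\right) - 360 = \left(\frac{109}{65} + \frac{15}{2}\right) - 360 = \frac{1193}{130} - 360 = - \frac{45607}{130}$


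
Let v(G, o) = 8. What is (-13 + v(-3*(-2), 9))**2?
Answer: 25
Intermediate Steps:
(-13 + v(-3*(-2), 9))**2 = (-13 + 8)**2 = (-5)**2 = 25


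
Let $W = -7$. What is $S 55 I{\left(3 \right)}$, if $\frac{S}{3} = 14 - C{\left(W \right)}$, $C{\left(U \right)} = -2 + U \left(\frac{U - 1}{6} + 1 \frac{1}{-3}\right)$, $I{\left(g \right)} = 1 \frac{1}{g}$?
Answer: $\frac{715}{3} \approx 238.33$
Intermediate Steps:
$I{\left(g \right)} = \frac{1}{g}$
$C{\left(U \right)} = -2 + U \left(- \frac{1}{2} + \frac{U}{6}\right)$ ($C{\left(U \right)} = -2 + U \left(\left(U - 1\right) \frac{1}{6} + 1 \left(- \frac{1}{3}\right)\right) = -2 + U \left(\left(-1 + U\right) \frac{1}{6} - \frac{1}{3}\right) = -2 + U \left(\left(- \frac{1}{6} + \frac{U}{6}\right) - \frac{1}{3}\right) = -2 + U \left(- \frac{1}{2} + \frac{U}{6}\right)$)
$S = 13$ ($S = 3 \left(14 - \left(-2 - - \frac{7}{2} + \frac{\left(-7\right)^{2}}{6}\right)\right) = 3 \left(14 - \left(-2 + \frac{7}{2} + \frac{1}{6} \cdot 49\right)\right) = 3 \left(14 - \left(-2 + \frac{7}{2} + \frac{49}{6}\right)\right) = 3 \left(14 - \frac{29}{3}\right) = 3 \cdot \frac{13}{3} = 13$)
$S 55 I{\left(3 \right)} = \frac{13 \cdot 55}{3} = 715 \cdot \frac{1}{3} = \frac{715}{3}$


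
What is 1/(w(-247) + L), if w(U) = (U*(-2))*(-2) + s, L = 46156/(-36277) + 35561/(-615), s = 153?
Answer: -22310355/19947578762 ≈ -0.0011184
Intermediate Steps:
L = -1318432337/22310355 (L = 46156*(-1/36277) + 35561*(-1/615) = -46156/36277 - 35561/615 = -1318432337/22310355 ≈ -59.095)
w(U) = 153 + 4*U (w(U) = (U*(-2))*(-2) + 153 = -2*U*(-2) + 153 = 4*U + 153 = 153 + 4*U)
1/(w(-247) + L) = 1/((153 + 4*(-247)) - 1318432337/22310355) = 1/((153 - 988) - 1318432337/22310355) = 1/(-835 - 1318432337/22310355) = 1/(-19947578762/22310355) = -22310355/19947578762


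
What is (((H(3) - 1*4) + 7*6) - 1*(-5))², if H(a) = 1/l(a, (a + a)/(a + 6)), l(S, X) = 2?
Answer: 7569/4 ≈ 1892.3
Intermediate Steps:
H(a) = ½ (H(a) = 1/2 = ½)
(((H(3) - 1*4) + 7*6) - 1*(-5))² = (((½ - 1*4) + 7*6) - 1*(-5))² = (((½ - 4) + 42) + 5)² = ((-7/2 + 42) + 5)² = (77/2 + 5)² = (87/2)² = 7569/4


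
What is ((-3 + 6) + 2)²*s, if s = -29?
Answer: -725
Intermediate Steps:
((-3 + 6) + 2)²*s = ((-3 + 6) + 2)²*(-29) = (3 + 2)²*(-29) = 5²*(-29) = 25*(-29) = -725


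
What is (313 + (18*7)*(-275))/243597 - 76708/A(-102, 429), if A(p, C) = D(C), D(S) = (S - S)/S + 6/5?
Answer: -5190522189/81199 ≈ -63924.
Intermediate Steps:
D(S) = 6/5 (D(S) = 0/S + 6*(⅕) = 0 + 6/5 = 6/5)
A(p, C) = 6/5
(313 + (18*7)*(-275))/243597 - 76708/A(-102, 429) = (313 + (18*7)*(-275))/243597 - 76708/6/5 = (313 + 126*(-275))*(1/243597) - 76708*⅚ = (313 - 34650)*(1/243597) - 191770/3 = -34337*1/243597 - 191770/3 = -34337/243597 - 191770/3 = -5190522189/81199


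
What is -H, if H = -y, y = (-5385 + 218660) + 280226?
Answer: 493501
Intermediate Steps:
y = 493501 (y = 213275 + 280226 = 493501)
H = -493501 (H = -1*493501 = -493501)
-H = -1*(-493501) = 493501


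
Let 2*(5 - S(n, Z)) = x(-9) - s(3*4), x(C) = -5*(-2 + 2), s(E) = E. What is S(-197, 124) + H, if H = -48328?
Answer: -48317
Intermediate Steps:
x(C) = 0 (x(C) = -5*0 = 0)
S(n, Z) = 11 (S(n, Z) = 5 - (0 - 3*4)/2 = 5 - (0 - 1*12)/2 = 5 - (0 - 12)/2 = 5 - 1/2*(-12) = 5 + 6 = 11)
S(-197, 124) + H = 11 - 48328 = -48317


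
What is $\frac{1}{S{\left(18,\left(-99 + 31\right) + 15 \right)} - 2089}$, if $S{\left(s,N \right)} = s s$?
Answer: $- \frac{1}{1765} \approx -0.00056657$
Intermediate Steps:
$S{\left(s,N \right)} = s^{2}$
$\frac{1}{S{\left(18,\left(-99 + 31\right) + 15 \right)} - 2089} = \frac{1}{18^{2} - 2089} = \frac{1}{324 - 2089} = \frac{1}{-1765} = - \frac{1}{1765}$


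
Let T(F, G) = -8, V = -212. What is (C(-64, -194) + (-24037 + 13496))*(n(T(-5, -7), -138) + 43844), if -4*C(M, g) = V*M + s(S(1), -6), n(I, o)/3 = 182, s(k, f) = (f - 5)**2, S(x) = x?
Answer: -1239657335/2 ≈ -6.1983e+8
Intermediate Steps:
s(k, f) = (-5 + f)**2
n(I, o) = 546 (n(I, o) = 3*182 = 546)
C(M, g) = -121/4 + 53*M (C(M, g) = -(-212*M + (-5 - 6)**2)/4 = -(-212*M + (-11)**2)/4 = -(-212*M + 121)/4 = -(121 - 212*M)/4 = -121/4 + 53*M)
(C(-64, -194) + (-24037 + 13496))*(n(T(-5, -7), -138) + 43844) = ((-121/4 + 53*(-64)) + (-24037 + 13496))*(546 + 43844) = ((-121/4 - 3392) - 10541)*44390 = (-13689/4 - 10541)*44390 = -55853/4*44390 = -1239657335/2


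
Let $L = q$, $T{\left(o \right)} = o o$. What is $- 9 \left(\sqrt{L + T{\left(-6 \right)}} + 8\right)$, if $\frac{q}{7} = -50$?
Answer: $-72 - 9 i \sqrt{314} \approx -72.0 - 159.48 i$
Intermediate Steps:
$q = -350$ ($q = 7 \left(-50\right) = -350$)
$T{\left(o \right)} = o^{2}$
$L = -350$
$- 9 \left(\sqrt{L + T{\left(-6 \right)}} + 8\right) = - 9 \left(\sqrt{-350 + \left(-6\right)^{2}} + 8\right) = - 9 \left(\sqrt{-350 + 36} + 8\right) = - 9 \left(\sqrt{-314} + 8\right) = - 9 \left(i \sqrt{314} + 8\right) = - 9 \left(8 + i \sqrt{314}\right) = -72 - 9 i \sqrt{314}$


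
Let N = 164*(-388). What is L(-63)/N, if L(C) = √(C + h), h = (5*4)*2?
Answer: -I*√23/63632 ≈ -7.5368e-5*I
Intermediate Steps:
h = 40 (h = 20*2 = 40)
L(C) = √(40 + C) (L(C) = √(C + 40) = √(40 + C))
N = -63632
L(-63)/N = √(40 - 63)/(-63632) = √(-23)*(-1/63632) = (I*√23)*(-1/63632) = -I*√23/63632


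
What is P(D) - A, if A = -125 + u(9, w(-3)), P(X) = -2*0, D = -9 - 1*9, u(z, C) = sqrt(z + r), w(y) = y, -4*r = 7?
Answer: 125 - sqrt(29)/2 ≈ 122.31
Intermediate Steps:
r = -7/4 (r = -1/4*7 = -7/4 ≈ -1.7500)
u(z, C) = sqrt(-7/4 + z) (u(z, C) = sqrt(z - 7/4) = sqrt(-7/4 + z))
D = -18 (D = -9 - 9 = -18)
P(X) = 0
A = -125 + sqrt(29)/2 (A = -125 + sqrt(-7 + 4*9)/2 = -125 + sqrt(-7 + 36)/2 = -125 + sqrt(29)/2 ≈ -122.31)
P(D) - A = 0 - (-125 + sqrt(29)/2) = 0 + (125 - sqrt(29)/2) = 125 - sqrt(29)/2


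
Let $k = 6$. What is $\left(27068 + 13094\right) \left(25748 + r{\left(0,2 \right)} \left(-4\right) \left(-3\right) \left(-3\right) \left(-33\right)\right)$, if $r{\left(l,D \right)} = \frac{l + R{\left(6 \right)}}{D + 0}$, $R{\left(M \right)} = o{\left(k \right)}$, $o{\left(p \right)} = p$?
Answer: $1177228544$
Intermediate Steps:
$R{\left(M \right)} = 6$
$r{\left(l,D \right)} = \frac{6 + l}{D}$ ($r{\left(l,D \right)} = \frac{l + 6}{D + 0} = \frac{6 + l}{D}$)
$\left(27068 + 13094\right) \left(25748 + r{\left(0,2 \right)} \left(-4\right) \left(-3\right) \left(-3\right) \left(-33\right)\right) = \left(27068 + 13094\right) \left(25748 + \frac{6 + 0}{2} \left(-4\right) \left(-3\right) \left(-3\right) \left(-33\right)\right) = 40162 \left(25748 + \frac{1}{2} \cdot 6 \cdot 12 \left(-3\right) \left(-33\right)\right) = 40162 \left(25748 + 3 \left(-36\right) \left(-33\right)\right) = 40162 \left(25748 - -3564\right) = 40162 \left(25748 + 3564\right) = 40162 \cdot 29312 = 1177228544$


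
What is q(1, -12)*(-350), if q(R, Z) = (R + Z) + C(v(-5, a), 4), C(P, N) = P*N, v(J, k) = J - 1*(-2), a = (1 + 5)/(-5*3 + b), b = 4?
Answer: 8050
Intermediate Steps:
a = -6/11 (a = (1 + 5)/(-5*3 + 4) = 6/(-15 + 4) = 6/(-11) = 6*(-1/11) = -6/11 ≈ -0.54545)
v(J, k) = 2 + J (v(J, k) = J + 2 = 2 + J)
C(P, N) = N*P
q(R, Z) = -12 + R + Z (q(R, Z) = (R + Z) + 4*(2 - 5) = (R + Z) + 4*(-3) = (R + Z) - 12 = -12 + R + Z)
q(1, -12)*(-350) = (-12 + 1 - 12)*(-350) = -23*(-350) = 8050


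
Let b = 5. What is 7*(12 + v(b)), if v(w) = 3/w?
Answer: 441/5 ≈ 88.200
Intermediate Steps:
7*(12 + v(b)) = 7*(12 + 3/5) = 7*(12 + 3*(⅕)) = 7*(12 + ⅗) = 7*(63/5) = 441/5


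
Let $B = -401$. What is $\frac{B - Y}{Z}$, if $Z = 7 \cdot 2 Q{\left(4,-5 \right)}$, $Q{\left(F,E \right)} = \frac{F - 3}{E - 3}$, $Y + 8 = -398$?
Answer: $- \frac{20}{7} \approx -2.8571$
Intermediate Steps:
$Y = -406$ ($Y = -8 - 398 = -406$)
$Q{\left(F,E \right)} = \frac{-3 + F}{-3 + E}$
$Z = - \frac{7}{4}$ ($Z = 7 \cdot 2 \frac{-3 + 4}{-3 - 5} = 14 \frac{1}{-8} \cdot 1 = 14 \left(\left(- \frac{1}{8}\right) 1\right) = 14 \left(- \frac{1}{8}\right) = - \frac{7}{4} \approx -1.75$)
$\frac{B - Y}{Z} = \frac{-401 - -406}{- \frac{7}{4}} = \left(-401 + 406\right) \left(- \frac{4}{7}\right) = 5 \left(- \frac{4}{7}\right) = - \frac{20}{7}$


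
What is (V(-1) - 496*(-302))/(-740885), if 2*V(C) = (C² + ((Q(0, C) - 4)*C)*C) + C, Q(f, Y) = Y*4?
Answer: -149788/740885 ≈ -0.20217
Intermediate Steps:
Q(f, Y) = 4*Y
V(C) = C/2 + C²/2 + C²*(-4 + 4*C)/2 (V(C) = ((C² + ((4*C - 4)*C)*C) + C)/2 = ((C² + ((-4 + 4*C)*C)*C) + C)/2 = ((C² + (C*(-4 + 4*C))*C) + C)/2 = ((C² + C²*(-4 + 4*C)) + C)/2 = (C + C² + C²*(-4 + 4*C))/2 = C/2 + C²/2 + C²*(-4 + 4*C)/2)
(V(-1) - 496*(-302))/(-740885) = ((½)*(-1)*(1 - 3*(-1) + 4*(-1)²) - 496*(-302))/(-740885) = ((½)*(-1)*(1 + 3 + 4*1) + 149792)*(-1/740885) = ((½)*(-1)*(1 + 3 + 4) + 149792)*(-1/740885) = ((½)*(-1)*8 + 149792)*(-1/740885) = (-4 + 149792)*(-1/740885) = 149788*(-1/740885) = -149788/740885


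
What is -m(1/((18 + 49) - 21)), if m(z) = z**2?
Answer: -1/2116 ≈ -0.00047259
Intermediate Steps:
-m(1/((18 + 49) - 21)) = -(1/((18 + 49) - 21))**2 = -(1/(67 - 21))**2 = -(1/46)**2 = -1*1/2116 = -1/2116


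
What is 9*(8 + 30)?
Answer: 342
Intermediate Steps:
9*(8 + 30) = 9*38 = 342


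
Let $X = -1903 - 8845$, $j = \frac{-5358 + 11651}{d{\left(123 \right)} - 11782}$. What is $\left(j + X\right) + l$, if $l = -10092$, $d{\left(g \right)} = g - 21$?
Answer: $- \frac{243417493}{11680} \approx -20841.0$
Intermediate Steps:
$d{\left(g \right)} = -21 + g$ ($d{\left(g \right)} = g - 21 = -21 + g$)
$j = - \frac{6293}{11680}$ ($j = \frac{-5358 + 11651}{\left(-21 + 123\right) - 11782} = \frac{6293}{102 - 11782} = \frac{6293}{-11680} = 6293 \left(- \frac{1}{11680}\right) = - \frac{6293}{11680} \approx -0.53878$)
$X = -10748$
$\left(j + X\right) + l = \left(- \frac{6293}{11680} - 10748\right) - 10092 = - \frac{125542933}{11680} - 10092 = - \frac{243417493}{11680}$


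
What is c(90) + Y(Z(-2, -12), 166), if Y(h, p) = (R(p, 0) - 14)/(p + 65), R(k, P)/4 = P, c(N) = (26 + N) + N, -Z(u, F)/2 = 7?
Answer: 6796/33 ≈ 205.94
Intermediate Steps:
Z(u, F) = -14 (Z(u, F) = -2*7 = -14)
c(N) = 26 + 2*N
R(k, P) = 4*P
Y(h, p) = -14/(65 + p) (Y(h, p) = (4*0 - 14)/(p + 65) = (0 - 14)/(65 + p) = -14/(65 + p))
c(90) + Y(Z(-2, -12), 166) = (26 + 2*90) - 14/(65 + 166) = (26 + 180) - 14/231 = 206 - 14*1/231 = 206 - 2/33 = 6796/33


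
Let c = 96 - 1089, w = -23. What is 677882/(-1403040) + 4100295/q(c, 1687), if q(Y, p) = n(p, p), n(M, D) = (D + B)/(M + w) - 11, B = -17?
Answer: -2393200024041097/5834541840 ≈ -4.1018e+5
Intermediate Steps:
c = -993
n(M, D) = -11 + (-17 + D)/(-23 + M) (n(M, D) = (D - 17)/(M - 23) - 11 = (-17 + D)/(-23 + M) - 11 = -11 + (-17 + D)/(-23 + M))
q(Y, p) = (236 - 10*p)/(-23 + p) (q(Y, p) = (236 + p - 11*p)/(-23 + p) = (236 - 10*p)/(-23 + p))
677882/(-1403040) + 4100295/q(c, 1687) = 677882/(-1403040) + 4100295/((2*(118 - 5*1687)/(-23 + 1687))) = 677882*(-1/1403040) + 4100295/((2*(118 - 8435)/1664)) = -338941/701520 + 4100295/((2*(1/1664)*(-8317))) = -338941/701520 + 4100295/(-8317/832) = -338941/701520 + 4100295*(-832/8317) = -338941/701520 - 3411445440/8317 = -2393200024041097/5834541840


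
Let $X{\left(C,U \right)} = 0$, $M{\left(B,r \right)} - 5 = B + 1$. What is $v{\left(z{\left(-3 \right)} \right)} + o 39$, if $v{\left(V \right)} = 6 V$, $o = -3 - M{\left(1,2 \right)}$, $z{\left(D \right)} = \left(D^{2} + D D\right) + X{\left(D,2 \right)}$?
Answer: $-282$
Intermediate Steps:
$M{\left(B,r \right)} = 6 + B$ ($M{\left(B,r \right)} = 5 + \left(B + 1\right) = 5 + \left(1 + B\right) = 6 + B$)
$z{\left(D \right)} = 2 D^{2}$ ($z{\left(D \right)} = \left(D^{2} + D D\right) + 0 = \left(D^{2} + D^{2}\right) + 0 = 2 D^{2} + 0 = 2 D^{2}$)
$o = -10$ ($o = -3 - \left(6 + 1\right) = -3 - 7 = -10$)
$v{\left(z{\left(-3 \right)} \right)} + o 39 = 6 \cdot 2 \left(-3\right)^{2} - 390 = 6 \cdot 2 \cdot 9 - 390 = 6 \cdot 18 - 390 = 108 - 390 = -282$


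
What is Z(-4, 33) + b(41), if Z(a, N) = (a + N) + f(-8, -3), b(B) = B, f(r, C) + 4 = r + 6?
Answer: 64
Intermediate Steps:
f(r, C) = 2 + r (f(r, C) = -4 + (r + 6) = -4 + (6 + r) = 2 + r)
Z(a, N) = -6 + N + a (Z(a, N) = (a + N) + (2 - 8) = (N + a) - 6 = -6 + N + a)
Z(-4, 33) + b(41) = (-6 + 33 - 4) + 41 = 23 + 41 = 64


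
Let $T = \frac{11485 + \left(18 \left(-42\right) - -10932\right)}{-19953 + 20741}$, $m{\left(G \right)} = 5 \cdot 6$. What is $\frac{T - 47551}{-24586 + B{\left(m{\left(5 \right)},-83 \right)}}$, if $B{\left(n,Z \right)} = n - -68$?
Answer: $\frac{37448527}{19296544} \approx 1.9407$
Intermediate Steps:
$m{\left(G \right)} = 30$
$B{\left(n,Z \right)} = 68 + n$ ($B{\left(n,Z \right)} = n + 68 = 68 + n$)
$T = \frac{21661}{788}$ ($T = \frac{11485 + \left(-756 + 10932\right)}{788} = \left(11485 + 10176\right) \frac{1}{788} = 21661 \cdot \frac{1}{788} = \frac{21661}{788} \approx 27.489$)
$\frac{T - 47551}{-24586 + B{\left(m{\left(5 \right)},-83 \right)}} = \frac{\frac{21661}{788} - 47551}{-24586 + \left(68 + 30\right)} = - \frac{37448527}{788 \left(-24586 + 98\right)} = - \frac{37448527}{788 \left(-24488\right)} = \left(- \frac{37448527}{788}\right) \left(- \frac{1}{24488}\right) = \frac{37448527}{19296544}$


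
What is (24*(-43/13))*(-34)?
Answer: 35088/13 ≈ 2699.1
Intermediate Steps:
(24*(-43/13))*(-34) = -1032/13*(-34) = 35088/13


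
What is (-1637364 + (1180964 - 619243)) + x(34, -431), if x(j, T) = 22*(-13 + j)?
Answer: -1075181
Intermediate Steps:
x(j, T) = -286 + 22*j
(-1637364 + (1180964 - 619243)) + x(34, -431) = (-1637364 + (1180964 - 619243)) + (-286 + 22*34) = (-1637364 + 561721) + (-286 + 748) = -1075643 + 462 = -1075181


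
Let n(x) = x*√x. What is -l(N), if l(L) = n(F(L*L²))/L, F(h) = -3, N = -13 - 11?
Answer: -I*√3/8 ≈ -0.21651*I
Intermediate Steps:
N = -24
n(x) = x^(3/2)
l(L) = -3*I*√3/L (l(L) = (-3)^(3/2)/L = (-3*I*√3)/L = -3*I*√3/L)
-l(N) = -(-3)*I*√3/(-24) = -(-3)*I*√3*(-1)/24 = -I*√3/8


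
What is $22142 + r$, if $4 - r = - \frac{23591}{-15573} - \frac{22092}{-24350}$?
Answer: $\frac{4198450596367}{189601275} \approx 22144.0$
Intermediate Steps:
$r = \frac{299165317}{189601275}$ ($r = 4 - \left(- \frac{23591}{-15573} - \frac{22092}{-24350}\right) = 4 - \left(\left(-23591\right) \left(- \frac{1}{15573}\right) - - \frac{11046}{12175}\right) = 4 - \left(\frac{23591}{15573} + \frac{11046}{12175}\right) = 4 - \frac{459239783}{189601275} = \frac{299165317}{189601275} \approx 1.5779$)
$22142 + r = 22142 + \frac{299165317}{189601275} = \frac{4198450596367}{189601275}$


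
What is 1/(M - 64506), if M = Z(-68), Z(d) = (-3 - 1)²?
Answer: -1/64490 ≈ -1.5506e-5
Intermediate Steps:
Z(d) = 16 (Z(d) = (-4)² = 16)
M = 16
1/(M - 64506) = 1/(16 - 64506) = 1/(-64490) = -1/64490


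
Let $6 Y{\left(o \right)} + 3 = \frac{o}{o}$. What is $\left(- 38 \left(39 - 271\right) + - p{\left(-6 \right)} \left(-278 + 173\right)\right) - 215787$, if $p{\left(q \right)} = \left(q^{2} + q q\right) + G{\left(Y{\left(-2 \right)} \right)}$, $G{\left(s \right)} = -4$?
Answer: $-199831$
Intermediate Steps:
$Y{\left(o \right)} = - \frac{1}{3}$ ($Y{\left(o \right)} = - \frac{1}{2} + \frac{o \frac{1}{o}}{6} = - \frac{1}{2} + \frac{1}{6} \cdot 1 = - \frac{1}{2} + \frac{1}{6} = - \frac{1}{3}$)
$p{\left(q \right)} = -4 + 2 q^{2}$ ($p{\left(q \right)} = \left(q^{2} + q q\right) - 4 = \left(q^{2} + q^{2}\right) - 4 = 2 q^{2} - 4 = -4 + 2 q^{2}$)
$\left(- 38 \left(39 - 271\right) + - p{\left(-6 \right)} \left(-278 + 173\right)\right) - 215787 = \left(- 38 \left(39 - 271\right) + - (-4 + 2 \left(-6\right)^{2}) \left(-278 + 173\right)\right) - 215787 = \left(\left(-38\right) \left(-232\right) + - (-4 + 2 \cdot 36) \left(-105\right)\right) - 215787 = \left(8816 + - (-4 + 72) \left(-105\right)\right) - 215787 = \left(8816 + \left(-1\right) 68 \left(-105\right)\right) - 215787 = \left(8816 - -7140\right) - 215787 = \left(8816 + 7140\right) - 215787 = 15956 - 215787 = -199831$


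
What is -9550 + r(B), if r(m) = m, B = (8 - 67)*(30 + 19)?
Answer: -12441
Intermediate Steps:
B = -2891 (B = -59*49 = -2891)
-9550 + r(B) = -9550 - 2891 = -12441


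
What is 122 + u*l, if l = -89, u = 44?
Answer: -3794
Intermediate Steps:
122 + u*l = 122 + 44*(-89) = 122 - 3916 = -3794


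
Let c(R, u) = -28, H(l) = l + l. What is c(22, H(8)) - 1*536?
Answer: -564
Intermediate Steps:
H(l) = 2*l
c(22, H(8)) - 1*536 = -28 - 1*536 = -28 - 536 = -564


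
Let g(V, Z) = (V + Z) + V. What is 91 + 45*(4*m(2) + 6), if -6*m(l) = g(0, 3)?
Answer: 271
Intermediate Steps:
g(V, Z) = Z + 2*V
m(l) = -½ (m(l) = -(3 + 2*0)/6 = -(3 + 0)/6 = -⅙*3 = -½)
91 + 45*(4*m(2) + 6) = 91 + 45*(4*(-½) + 6) = 91 + 45*(-2 + 6) = 91 + 45*4 = 91 + 180 = 271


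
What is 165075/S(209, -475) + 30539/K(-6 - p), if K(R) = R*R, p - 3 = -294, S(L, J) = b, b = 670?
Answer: 2685735601/10884150 ≈ 246.76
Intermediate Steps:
S(L, J) = 670
p = -291 (p = 3 - 294 = -291)
K(R) = R**2
165075/S(209, -475) + 30539/K(-6 - p) = 165075/670 + 30539/((-6 - 1*(-291))**2) = 165075*(1/670) + 30539/((-6 + 291)**2) = 33015/134 + 30539/(285**2) = 33015/134 + 30539/81225 = 2685735601/10884150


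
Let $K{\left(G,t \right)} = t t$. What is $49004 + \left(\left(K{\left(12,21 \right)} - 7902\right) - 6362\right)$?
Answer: $35181$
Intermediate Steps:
$K{\left(G,t \right)} = t^{2}$
$49004 + \left(\left(K{\left(12,21 \right)} - 7902\right) - 6362\right) = 49004 - \left(14264 - 441\right) = 49004 + \left(\left(441 - 7902\right) - 6362\right) = 49004 - 13823 = 35181$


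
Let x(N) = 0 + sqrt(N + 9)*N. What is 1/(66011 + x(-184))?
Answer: 66011/4363376921 + 920*I*sqrt(7)/4363376921 ≈ 1.5128e-5 + 5.5785e-7*I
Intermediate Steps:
x(N) = N*sqrt(9 + N) (x(N) = 0 + sqrt(9 + N)*N = 0 + N*sqrt(9 + N) = N*sqrt(9 + N))
1/(66011 + x(-184)) = 1/(66011 - 184*sqrt(9 - 184)) = 1/(66011 - 920*I*sqrt(7))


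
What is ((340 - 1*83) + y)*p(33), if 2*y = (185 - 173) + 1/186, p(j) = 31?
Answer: 97837/12 ≈ 8153.1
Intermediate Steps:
y = 2233/372 (y = ((185 - 173) + 1/186)/2 = (12 + 1/186)/2 = (1/2)*(2233/186) = 2233/372 ≈ 6.0027)
((340 - 1*83) + y)*p(33) = ((340 - 1*83) + 2233/372)*31 = ((340 - 83) + 2233/372)*31 = (257 + 2233/372)*31 = (97837/372)*31 = 97837/12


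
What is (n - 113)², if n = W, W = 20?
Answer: 8649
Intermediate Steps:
n = 20
(n - 113)² = (20 - 113)² = (-93)² = 8649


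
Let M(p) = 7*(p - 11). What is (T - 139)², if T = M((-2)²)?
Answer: 35344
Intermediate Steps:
M(p) = -77 + 7*p (M(p) = 7*(-11 + p) = -77 + 7*p)
T = -49 (T = -77 + 7*(-2)² = -77 + 7*4 = -77 + 28 = -49)
(T - 139)² = (-49 - 139)² = (-188)² = 35344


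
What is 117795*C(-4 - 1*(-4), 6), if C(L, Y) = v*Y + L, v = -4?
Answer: -2827080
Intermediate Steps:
C(L, Y) = L - 4*Y (C(L, Y) = -4*Y + L = L - 4*Y)
117795*C(-4 - 1*(-4), 6) = 117795*((-4 - 1*(-4)) - 4*6) = 117795*((-4 + 4) - 24) = 117795*(0 - 24) = 117795*(-24) = -2827080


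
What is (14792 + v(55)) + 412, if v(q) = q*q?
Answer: 18229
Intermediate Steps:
v(q) = q**2
(14792 + v(55)) + 412 = (14792 + 55**2) + 412 = (14792 + 3025) + 412 = 17817 + 412 = 18229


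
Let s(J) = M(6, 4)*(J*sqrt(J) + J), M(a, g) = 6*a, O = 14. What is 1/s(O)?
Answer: -1/6552 + sqrt(14)/6552 ≈ 0.00041845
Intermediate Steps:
s(J) = 36*J + 36*J**(3/2) (s(J) = (6*6)*(J*sqrt(J) + J) = 36*(J**(3/2) + J) = 36*(J + J**(3/2)) = 36*J + 36*J**(3/2))
1/s(O) = 1/(36*14 + 36*14**(3/2)) = 1/(504 + 36*(14*sqrt(14))) = 1/(504 + 504*sqrt(14))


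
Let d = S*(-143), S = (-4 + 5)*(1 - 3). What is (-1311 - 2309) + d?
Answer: -3334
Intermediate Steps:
S = -2 (S = 1*(-2) = -2)
d = 286 (d = -2*(-143) = 286)
(-1311 - 2309) + d = (-1311 - 2309) + 286 = -3620 + 286 = -3334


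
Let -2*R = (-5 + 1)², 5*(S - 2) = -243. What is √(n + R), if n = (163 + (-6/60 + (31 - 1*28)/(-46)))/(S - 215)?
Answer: I*√216770262/5014 ≈ 2.9364*I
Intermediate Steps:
S = -233/5 (S = 2 + (⅕)*(-243) = 2 - 243/5 = -233/5 ≈ -46.600)
R = -8 (R = -(-5 + 1)²/2 = -½*(-4)² = -½*16 = -8)
n = -3121/5014 (n = (163 + (-6/60 + (31 - 1*28)/(-46)))/(-233/5 - 215) = (163 + (-6*1/60 + (31 - 28)*(-1/46)))/(-1308/5) = (163 + (-⅒ + 3*(-1/46)))*(-5/1308) = (163 + (-⅒ - 3/46))*(-5/1308) = (163 - 19/115)*(-5/1308) = (18726/115)*(-5/1308) = -3121/5014 ≈ -0.62246)
√(n + R) = √(-3121/5014 - 8) = √(-43233/5014) = I*√216770262/5014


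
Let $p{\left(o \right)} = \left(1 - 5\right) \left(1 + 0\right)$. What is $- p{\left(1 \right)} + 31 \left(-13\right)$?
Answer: $-399$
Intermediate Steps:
$p{\left(o \right)} = -4$ ($p{\left(o \right)} = \left(-4\right) 1 = -4$)
$- p{\left(1 \right)} + 31 \left(-13\right) = \left(-1\right) \left(-4\right) + 31 \left(-13\right) = 4 - 403 = -399$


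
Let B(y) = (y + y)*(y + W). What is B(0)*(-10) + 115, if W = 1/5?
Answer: 115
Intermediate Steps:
W = 1/5 ≈ 0.20000
B(y) = 2*y*(1/5 + y) (B(y) = (y + y)*(y + 1/5) = (2*y)*(1/5 + y) = 2*y*(1/5 + y))
B(0)*(-10) + 115 = ((2/5)*0*(1 + 5*0))*(-10) + 115 = ((2/5)*0*(1 + 0))*(-10) + 115 = ((2/5)*0*1)*(-10) + 115 = 0*(-10) + 115 = 0 + 115 = 115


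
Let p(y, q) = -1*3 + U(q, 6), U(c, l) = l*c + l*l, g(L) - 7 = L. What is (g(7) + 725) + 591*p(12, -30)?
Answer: -86138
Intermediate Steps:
g(L) = 7 + L
U(c, l) = l² + c*l (U(c, l) = c*l + l² = l² + c*l)
p(y, q) = 33 + 6*q (p(y, q) = -1*3 + 6*(q + 6) = -3 + 6*(6 + q) = -3 + (36 + 6*q) = 33 + 6*q)
(g(7) + 725) + 591*p(12, -30) = ((7 + 7) + 725) + 591*(33 + 6*(-30)) = (14 + 725) + 591*(33 - 180) = 739 + 591*(-147) = 739 - 86877 = -86138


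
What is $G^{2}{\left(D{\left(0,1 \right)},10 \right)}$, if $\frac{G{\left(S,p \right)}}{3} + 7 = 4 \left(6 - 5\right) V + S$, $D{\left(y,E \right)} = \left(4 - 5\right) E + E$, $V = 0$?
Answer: $441$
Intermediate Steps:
$D{\left(y,E \right)} = 0$ ($D{\left(y,E \right)} = - E + E = 0$)
$G{\left(S,p \right)} = -21 + 3 S$ ($G{\left(S,p \right)} = -21 + 3 \left(4 \left(6 - 5\right) 0 + S\right) = -21 + 3 \left(4 \cdot 1 \cdot 0 + S\right) = -21 + 3 \left(4 \cdot 0 + S\right) = -21 + 3 \left(0 + S\right) = -21 + 3 S$)
$G^{2}{\left(D{\left(0,1 \right)},10 \right)} = \left(-21 + 3 \cdot 0\right)^{2} = \left(-21 + 0\right)^{2} = \left(-21\right)^{2} = 441$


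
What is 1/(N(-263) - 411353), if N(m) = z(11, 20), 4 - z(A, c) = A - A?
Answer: -1/411349 ≈ -2.4310e-6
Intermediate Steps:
z(A, c) = 4 (z(A, c) = 4 - (A - A) = 4 - 1*0 = 4 + 0 = 4)
N(m) = 4
1/(N(-263) - 411353) = 1/(4 - 411353) = 1/(-411349) = -1/411349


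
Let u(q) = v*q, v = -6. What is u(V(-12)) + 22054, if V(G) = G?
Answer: 22126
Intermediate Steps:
u(q) = -6*q
u(V(-12)) + 22054 = -6*(-12) + 22054 = 72 + 22054 = 22126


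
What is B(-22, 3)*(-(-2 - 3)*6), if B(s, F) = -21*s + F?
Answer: 13950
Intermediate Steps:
B(s, F) = F - 21*s
B(-22, 3)*(-(-2 - 3)*6) = (3 - 21*(-22))*(-(-2 - 3)*6) = (3 + 462)*(-1*(-5)*6) = 465*(5*6) = 465*30 = 13950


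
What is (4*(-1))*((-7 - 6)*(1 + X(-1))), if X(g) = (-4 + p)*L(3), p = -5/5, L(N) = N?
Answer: -728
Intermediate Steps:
p = -1 (p = -5*1/5 = -1)
X(g) = -15 (X(g) = (-4 - 1)*3 = -5*3 = -15)
(4*(-1))*((-7 - 6)*(1 + X(-1))) = (4*(-1))*((-7 - 6)*(1 - 15)) = -(-52)*(-14) = -4*182 = -728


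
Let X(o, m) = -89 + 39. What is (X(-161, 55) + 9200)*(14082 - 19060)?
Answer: -45548700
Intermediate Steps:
X(o, m) = -50
(X(-161, 55) + 9200)*(14082 - 19060) = (-50 + 9200)*(14082 - 19060) = 9150*(-4978) = -45548700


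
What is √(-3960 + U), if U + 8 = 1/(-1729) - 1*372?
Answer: I*√12974175669/1729 ≈ 65.879*I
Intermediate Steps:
U = -657021/1729 (U = -8 + (1/(-1729) - 1*372) = -8 + (-1/1729 - 372) = -8 - 643189/1729 = -657021/1729 ≈ -380.00)
√(-3960 + U) = √(-3960 - 657021/1729) = √(-7503861/1729) = I*√12974175669/1729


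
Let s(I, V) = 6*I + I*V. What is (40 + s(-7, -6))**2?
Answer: 1600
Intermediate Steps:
(40 + s(-7, -6))**2 = (40 - 7*(6 - 6))**2 = (40 - 7*0)**2 = (40 + 0)**2 = 40**2 = 1600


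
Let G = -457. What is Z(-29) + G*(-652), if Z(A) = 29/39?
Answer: 11620625/39 ≈ 2.9796e+5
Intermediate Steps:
Z(A) = 29/39 (Z(A) = 29*(1/39) = 29/39)
Z(-29) + G*(-652) = 29/39 - 457*(-652) = 29/39 + 297964 = 11620625/39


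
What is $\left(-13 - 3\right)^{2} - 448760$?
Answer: $-448504$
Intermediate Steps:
$\left(-13 - 3\right)^{2} - 448760 = \left(-16\right)^{2} - 448760 = 256 - 448760 = -448504$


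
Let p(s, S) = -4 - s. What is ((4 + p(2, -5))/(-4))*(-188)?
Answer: -94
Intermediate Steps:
((4 + p(2, -5))/(-4))*(-188) = ((4 + (-4 - 1*2))/(-4))*(-188) = ((4 + (-4 - 2))*(-¼))*(-188) = ((4 - 6)*(-¼))*(-188) = -2*(-¼)*(-188) = (½)*(-188) = -94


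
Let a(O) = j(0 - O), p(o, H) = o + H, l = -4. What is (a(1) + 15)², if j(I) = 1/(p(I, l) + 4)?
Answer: 196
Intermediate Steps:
p(o, H) = H + o
j(I) = 1/I (j(I) = 1/((-4 + I) + 4) = 1/I)
a(O) = -1/O (a(O) = 1/(0 - O) = 1/(-O) = -1/O)
(a(1) + 15)² = (-1/1 + 15)² = (-1*1 + 15)² = (-1 + 15)² = 14² = 196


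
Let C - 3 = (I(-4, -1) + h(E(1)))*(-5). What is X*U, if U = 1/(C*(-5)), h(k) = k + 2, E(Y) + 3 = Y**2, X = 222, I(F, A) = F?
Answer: -222/115 ≈ -1.9304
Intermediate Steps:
E(Y) = -3 + Y**2
h(k) = 2 + k
C = 23 (C = 3 + (-4 + (2 + (-3 + 1**2)))*(-5) = 3 + (-4 + (2 + (-3 + 1)))*(-5) = 3 + (-4 + (2 - 2))*(-5) = 3 + (-4 + 0)*(-5) = 3 - 4*(-5) = 3 + 20 = 23)
U = -1/115 (U = 1/(23*(-5)) = 1/(-115) = -1/115 ≈ -0.0086956)
X*U = 222*(-1/115) = -222/115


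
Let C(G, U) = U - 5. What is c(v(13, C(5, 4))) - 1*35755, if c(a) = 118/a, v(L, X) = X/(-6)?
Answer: -35047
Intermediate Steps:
C(G, U) = -5 + U
v(L, X) = -X/6 (v(L, X) = X*(-⅙) = -X/6)
c(v(13, C(5, 4))) - 1*35755 = 118/((-(-5 + 4)/6)) - 1*35755 = 118/((-⅙*(-1))) - 35755 = 118/(⅙) - 35755 = 118*6 - 35755 = 708 - 35755 = -35047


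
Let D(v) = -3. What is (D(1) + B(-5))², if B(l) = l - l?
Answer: 9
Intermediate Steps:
B(l) = 0
(D(1) + B(-5))² = (-3 + 0)² = (-3)² = 9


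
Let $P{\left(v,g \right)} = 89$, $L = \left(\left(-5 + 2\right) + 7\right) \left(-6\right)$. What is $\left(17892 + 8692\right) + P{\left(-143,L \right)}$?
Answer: $26673$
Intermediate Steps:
$L = -24$ ($L = \left(-3 + 7\right) \left(-6\right) = 4 \left(-6\right) = -24$)
$\left(17892 + 8692\right) + P{\left(-143,L \right)} = \left(17892 + 8692\right) + 89 = 26584 + 89 = 26673$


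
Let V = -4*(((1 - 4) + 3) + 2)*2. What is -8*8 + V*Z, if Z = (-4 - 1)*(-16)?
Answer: -1344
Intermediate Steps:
V = -16 (V = -4*((-3 + 3) + 2)*2 = -4*(0 + 2)*2 = -4*2*2 = -8*2 = -16)
Z = 80 (Z = -5*(-16) = 80)
-8*8 + V*Z = -8*8 - 16*80 = -64 - 1280 = -1344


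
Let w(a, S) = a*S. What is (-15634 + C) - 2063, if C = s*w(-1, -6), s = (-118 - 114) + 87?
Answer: -18567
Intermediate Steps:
w(a, S) = S*a
s = -145 (s = -232 + 87 = -145)
C = -870 (C = -(-870)*(-1) = -145*6 = -870)
(-15634 + C) - 2063 = (-15634 - 870) - 2063 = -16504 - 2063 = -18567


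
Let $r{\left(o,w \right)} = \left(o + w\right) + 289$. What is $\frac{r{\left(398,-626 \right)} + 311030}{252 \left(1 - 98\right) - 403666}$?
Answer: $- \frac{311091}{428110} \approx -0.72666$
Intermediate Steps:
$r{\left(o,w \right)} = 289 + o + w$
$\frac{r{\left(398,-626 \right)} + 311030}{252 \left(1 - 98\right) - 403666} = \frac{\left(289 + 398 - 626\right) + 311030}{252 \left(1 - 98\right) - 403666} = \frac{61 + 311030}{252 \left(-97\right) - 403666} = \frac{311091}{-24444 - 403666} = \frac{311091}{-428110} = 311091 \left(- \frac{1}{428110}\right) = - \frac{311091}{428110}$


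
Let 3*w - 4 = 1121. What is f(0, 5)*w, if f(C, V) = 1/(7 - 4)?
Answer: 125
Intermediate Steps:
f(C, V) = ⅓ (f(C, V) = 1/3 = ⅓)
w = 375 (w = 4/3 + (⅓)*1121 = 4/3 + 1121/3 = 375)
f(0, 5)*w = (⅓)*375 = 125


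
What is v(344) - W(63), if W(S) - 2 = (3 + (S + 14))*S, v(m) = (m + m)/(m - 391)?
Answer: -237662/47 ≈ -5056.6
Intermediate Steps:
v(m) = 2*m/(-391 + m) (v(m) = (2*m)/(-391 + m) = 2*m/(-391 + m))
W(S) = 2 + S*(17 + S) (W(S) = 2 + (3 + (S + 14))*S = 2 + (3 + (14 + S))*S = 2 + (17 + S)*S = 2 + S*(17 + S))
v(344) - W(63) = 2*344/(-391 + 344) - (2 + 63² + 17*63) = 2*344/(-47) - (2 + 3969 + 1071) = 2*344*(-1/47) - 1*5042 = -688/47 - 5042 = -237662/47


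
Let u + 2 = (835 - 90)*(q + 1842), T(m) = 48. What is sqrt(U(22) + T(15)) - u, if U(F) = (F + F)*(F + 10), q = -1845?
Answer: 2237 + 4*sqrt(91) ≈ 2275.2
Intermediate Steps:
U(F) = 2*F*(10 + F) (U(F) = (2*F)*(10 + F) = 2*F*(10 + F))
u = -2237 (u = -2 + (835 - 90)*(-1845 + 1842) = -2 + 745*(-3) = -2 - 2235 = -2237)
sqrt(U(22) + T(15)) - u = sqrt(2*22*(10 + 22) + 48) - 1*(-2237) = sqrt(2*22*32 + 48) + 2237 = sqrt(1408 + 48) + 2237 = sqrt(1456) + 2237 = 4*sqrt(91) + 2237 = 2237 + 4*sqrt(91)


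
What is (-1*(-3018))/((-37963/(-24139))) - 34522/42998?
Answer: 1565579162155/816166537 ≈ 1918.2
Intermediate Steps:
(-1*(-3018))/((-37963/(-24139))) - 34522/42998 = 3018/((-37963*(-1/24139))) - 34522*1/42998 = 3018/(37963/24139) - 17261/21499 = 3018*(24139/37963) - 17261/21499 = 72851502/37963 - 17261/21499 = 1565579162155/816166537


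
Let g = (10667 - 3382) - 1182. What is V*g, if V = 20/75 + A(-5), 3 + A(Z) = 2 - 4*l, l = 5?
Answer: -1898033/15 ≈ -1.2654e+5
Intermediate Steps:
g = 6103 (g = 7285 - 1182 = 6103)
A(Z) = -21 (A(Z) = -3 + (2 - 4*5) = -3 + (2 - 20) = -3 - 18 = -21)
V = -311/15 (V = 20/75 - 21 = 20*(1/75) - 21 = 4/15 - 21 = -311/15 ≈ -20.733)
V*g = -311/15*6103 = -1898033/15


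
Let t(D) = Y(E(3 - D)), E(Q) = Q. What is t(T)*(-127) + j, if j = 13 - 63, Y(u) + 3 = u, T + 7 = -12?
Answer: -2463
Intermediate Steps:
T = -19 (T = -7 - 12 = -19)
Y(u) = -3 + u
t(D) = -D (t(D) = -3 + (3 - D) = -D)
j = -50
t(T)*(-127) + j = -1*(-19)*(-127) - 50 = 19*(-127) - 50 = -2413 - 50 = -2463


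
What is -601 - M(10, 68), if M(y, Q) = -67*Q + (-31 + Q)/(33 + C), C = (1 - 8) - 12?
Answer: 55333/14 ≈ 3952.4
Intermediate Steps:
C = -19 (C = -7 - 12 = -19)
M(y, Q) = -31/14 - 937*Q/14 (M(y, Q) = -67*Q + (-31 + Q)/(33 - 19) = -67*Q + (-31 + Q)/14 = -67*Q + (-31 + Q)*(1/14) = -67*Q + (-31/14 + Q/14) = -31/14 - 937*Q/14)
-601 - M(10, 68) = -601 - (-31/14 - 937/14*68) = -601 - (-31/14 - 31858/7) = -601 - 1*(-63747/14) = -601 + 63747/14 = 55333/14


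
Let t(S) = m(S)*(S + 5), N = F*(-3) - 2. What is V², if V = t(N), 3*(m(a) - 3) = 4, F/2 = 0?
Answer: 169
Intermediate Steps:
F = 0 (F = 2*0 = 0)
m(a) = 13/3 (m(a) = 3 + (⅓)*4 = 3 + 4/3 = 13/3)
N = -2 (N = 0*(-3) - 2 = 0 - 2 = -2)
t(S) = 65/3 + 13*S/3 (t(S) = 13*(S + 5)/3 = 13*(5 + S)/3 = 65/3 + 13*S/3)
V = 13 (V = 65/3 + (13/3)*(-2) = 65/3 - 26/3 = 13)
V² = 13² = 169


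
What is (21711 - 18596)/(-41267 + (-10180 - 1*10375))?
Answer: -3115/61822 ≈ -0.050387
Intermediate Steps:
(21711 - 18596)/(-41267 + (-10180 - 1*10375)) = 3115/(-41267 + (-10180 - 10375)) = 3115/(-41267 - 20555) = 3115/(-61822) = 3115*(-1/61822) = -3115/61822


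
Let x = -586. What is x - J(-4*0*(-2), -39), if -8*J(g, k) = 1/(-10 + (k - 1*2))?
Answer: -239089/408 ≈ -586.00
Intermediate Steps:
J(g, k) = -1/(8*(-12 + k)) (J(g, k) = -1/(8*(-10 + (k - 1*2))) = -1/(8*(-10 + (k - 2))) = -1/(8*(-10 + (-2 + k))) = -1/(8*(-12 + k)))
x - J(-4*0*(-2), -39) = -586 - (-1)/(-96 + 8*(-39)) = -586 - (-1)/(-96 - 312) = -586 - (-1)/(-408) = -586 - (-1)*(-1)/408 = -586 - 1*1/408 = -586 - 1/408 = -239089/408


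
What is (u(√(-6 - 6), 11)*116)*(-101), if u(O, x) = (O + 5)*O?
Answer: 140592 - 117160*I*√3 ≈ 1.4059e+5 - 2.0293e+5*I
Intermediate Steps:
u(O, x) = O*(5 + O) (u(O, x) = (5 + O)*O = O*(5 + O))
(u(√(-6 - 6), 11)*116)*(-101) = ((√(-6 - 6)*(5 + √(-6 - 6)))*116)*(-101) = ((√(-12)*(5 + √(-12)))*116)*(-101) = (((2*I*√3)*(5 + 2*I*√3))*116)*(-101) = ((2*I*√3*(5 + 2*I*√3))*116)*(-101) = (232*I*√3*(5 + 2*I*√3))*(-101) = -23432*I*√3*(5 + 2*I*√3)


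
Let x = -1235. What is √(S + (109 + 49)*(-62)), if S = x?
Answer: I*√11031 ≈ 105.03*I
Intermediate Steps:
S = -1235
√(S + (109 + 49)*(-62)) = √(-1235 + (109 + 49)*(-62)) = √(-1235 + 158*(-62)) = √(-1235 - 9796) = √(-11031) = I*√11031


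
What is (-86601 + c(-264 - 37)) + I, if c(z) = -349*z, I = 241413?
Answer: 259861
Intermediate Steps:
(-86601 + c(-264 - 37)) + I = (-86601 - 349*(-264 - 37)) + 241413 = (-86601 - 349*(-301)) + 241413 = (-86601 + 105049) + 241413 = 18448 + 241413 = 259861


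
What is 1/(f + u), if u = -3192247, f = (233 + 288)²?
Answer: -1/2920806 ≈ -3.4237e-7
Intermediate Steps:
f = 271441 (f = 521² = 271441)
1/(f + u) = 1/(271441 - 3192247) = 1/(-2920806) = -1/2920806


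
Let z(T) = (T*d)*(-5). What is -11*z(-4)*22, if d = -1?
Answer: 4840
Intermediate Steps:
z(T) = 5*T (z(T) = (T*(-1))*(-5) = -T*(-5) = 5*T)
-11*z(-4)*22 = -55*(-4)*22 = -11*(-20)*22 = 220*22 = 4840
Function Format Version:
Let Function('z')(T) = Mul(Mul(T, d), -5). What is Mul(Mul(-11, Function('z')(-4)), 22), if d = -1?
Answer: 4840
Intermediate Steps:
Function('z')(T) = Mul(5, T) (Function('z')(T) = Mul(Mul(T, -1), -5) = Mul(Mul(-1, T), -5) = Mul(5, T))
Mul(Mul(-11, Function('z')(-4)), 22) = Mul(Mul(-11, Mul(5, -4)), 22) = Mul(Mul(-11, -20), 22) = Mul(220, 22) = 4840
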